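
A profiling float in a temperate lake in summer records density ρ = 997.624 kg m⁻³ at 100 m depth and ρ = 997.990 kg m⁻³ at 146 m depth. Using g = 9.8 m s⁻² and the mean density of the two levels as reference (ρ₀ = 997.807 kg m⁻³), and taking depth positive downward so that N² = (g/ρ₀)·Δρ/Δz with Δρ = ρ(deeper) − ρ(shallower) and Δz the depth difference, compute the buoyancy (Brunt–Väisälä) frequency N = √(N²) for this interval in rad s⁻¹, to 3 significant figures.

8.84 × 10⁻³ rad s⁻¹

Δρ = 997.990 − 997.624 = 0.366 kg m⁻³ over Δz = 146 − 100 = 46 m.
N² = (9.8/997.807) × (0.366/46) = 7.8145 × 10⁻⁵ s⁻².
N = √(7.8145 × 10⁻⁵) = 8.8400 × 10⁻³ rad s⁻¹ ≈ 8.84 × 10⁻³ rad s⁻¹.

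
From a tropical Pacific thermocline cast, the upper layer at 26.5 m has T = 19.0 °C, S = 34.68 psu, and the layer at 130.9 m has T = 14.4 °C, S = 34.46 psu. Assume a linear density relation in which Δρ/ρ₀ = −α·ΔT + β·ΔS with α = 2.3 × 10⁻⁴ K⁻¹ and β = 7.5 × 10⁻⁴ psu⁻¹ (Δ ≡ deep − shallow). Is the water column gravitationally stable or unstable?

stable

ΔT = 14.4 − 19.0 = -4.6 K and ΔS = 34.46 − 34.68 = -0.22 psu (deep − shallow).
−αΔT = 1.058 × 10⁻³; βΔS = -1.65 × 10⁻⁴; sum Δρ/ρ₀ = 8.93 × 10⁻⁴.
Δρ/ρ₀ > 0, so Δρ > 0: deeper water is denser → statically stable.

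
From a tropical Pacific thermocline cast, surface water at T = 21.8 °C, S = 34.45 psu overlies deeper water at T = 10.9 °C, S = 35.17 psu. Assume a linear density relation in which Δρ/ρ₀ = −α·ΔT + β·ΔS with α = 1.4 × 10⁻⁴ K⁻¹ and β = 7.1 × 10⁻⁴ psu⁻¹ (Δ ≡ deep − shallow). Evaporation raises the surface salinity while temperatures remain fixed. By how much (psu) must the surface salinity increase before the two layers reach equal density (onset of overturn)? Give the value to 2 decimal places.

2.87 psu

Neutral buoyancy requires −α(T_deep − T_surf) + β(S_deep − S_surf′) = 0.
S_surf′ = S_deep − (α/β)·ΔT = 35.17 − (1.4 × 10⁻⁴/7.1 × 10⁻⁴)·(-10.9) = 37.3193 psu.
Increase required: 37.3193 − 34.45 = 2.8693 psu.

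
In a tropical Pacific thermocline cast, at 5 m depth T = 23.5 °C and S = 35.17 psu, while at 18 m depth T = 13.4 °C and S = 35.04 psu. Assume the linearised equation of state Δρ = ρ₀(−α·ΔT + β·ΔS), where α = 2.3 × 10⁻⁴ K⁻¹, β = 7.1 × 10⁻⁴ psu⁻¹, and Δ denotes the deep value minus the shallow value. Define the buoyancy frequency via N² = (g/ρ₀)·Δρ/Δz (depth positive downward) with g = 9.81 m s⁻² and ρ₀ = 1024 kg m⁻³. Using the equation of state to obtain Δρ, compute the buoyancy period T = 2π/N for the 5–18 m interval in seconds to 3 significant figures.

153 s

ΔT = -10.1 K, ΔS = -0.13 psu (deep − shallow).
Δρ/ρ₀ = −αΔT + βΔS = 2.323 × 10⁻³ − 9.23 × 10⁻⁵ = 2.2307 × 10⁻³, so Δρ ≈ 2.284 kg m⁻³.
N² = (g/ρ₀)·Δρ/Δz = g·(Δρ/ρ₀)/Δz = 9.81 × 2.2307 × 10⁻³ / 13 = 1.6833 × 10⁻³ s⁻².
N = √(1.6833 × 10⁻³) = 0.041028 rad s⁻¹ → T = 2π/N = 153.14 s ≈ 153 s.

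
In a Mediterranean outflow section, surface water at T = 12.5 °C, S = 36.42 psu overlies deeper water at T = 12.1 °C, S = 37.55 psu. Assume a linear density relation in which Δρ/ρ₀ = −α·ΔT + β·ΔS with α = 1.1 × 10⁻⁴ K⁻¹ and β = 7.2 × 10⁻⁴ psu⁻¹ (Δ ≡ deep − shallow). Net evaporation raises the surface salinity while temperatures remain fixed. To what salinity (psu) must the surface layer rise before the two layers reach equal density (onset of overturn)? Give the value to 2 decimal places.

37.61 psu

Neutral buoyancy requires −α(T_deep − T_surf) + β(S_deep − S_surf′) = 0.
S_surf′ = S_deep − (α/β)·ΔT = 37.55 − (1.1 × 10⁻⁴/7.2 × 10⁻⁴)·(-0.4) = 37.6111 psu.
Increase required: 37.6111 − 36.42 = 1.1911 psu.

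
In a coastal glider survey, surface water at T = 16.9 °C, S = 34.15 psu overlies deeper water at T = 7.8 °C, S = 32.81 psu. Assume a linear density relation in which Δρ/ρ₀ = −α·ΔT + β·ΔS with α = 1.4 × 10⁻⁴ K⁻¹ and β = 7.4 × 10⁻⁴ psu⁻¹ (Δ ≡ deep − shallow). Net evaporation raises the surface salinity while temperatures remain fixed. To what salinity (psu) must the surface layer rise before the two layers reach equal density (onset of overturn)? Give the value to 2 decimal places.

34.53 psu

Neutral buoyancy requires −α(T_deep − T_surf) + β(S_deep − S_surf′) = 0.
S_surf′ = S_deep − (α/β)·ΔT = 32.81 − (1.4 × 10⁻⁴/7.4 × 10⁻⁴)·(-9.1) = 34.5316 psu.
Increase required: 34.5316 − 34.15 = 0.3816 psu.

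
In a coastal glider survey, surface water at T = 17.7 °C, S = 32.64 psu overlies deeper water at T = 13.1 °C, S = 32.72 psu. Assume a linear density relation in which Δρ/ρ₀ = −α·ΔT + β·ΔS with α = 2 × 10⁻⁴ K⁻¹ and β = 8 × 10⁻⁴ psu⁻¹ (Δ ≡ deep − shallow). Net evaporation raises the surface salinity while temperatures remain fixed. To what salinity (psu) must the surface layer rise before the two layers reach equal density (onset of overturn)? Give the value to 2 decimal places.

Neutral buoyancy requires −α(T_deep − T_surf) + β(S_deep − S_surf′) = 0.
S_surf′ = S_deep − (α/β)·ΔT = 32.72 − (2 × 10⁻⁴/8 × 10⁻⁴)·(-4.6) = 33.8700 psu.
Increase required: 33.8700 − 32.64 = 1.2300 psu.

33.87 psu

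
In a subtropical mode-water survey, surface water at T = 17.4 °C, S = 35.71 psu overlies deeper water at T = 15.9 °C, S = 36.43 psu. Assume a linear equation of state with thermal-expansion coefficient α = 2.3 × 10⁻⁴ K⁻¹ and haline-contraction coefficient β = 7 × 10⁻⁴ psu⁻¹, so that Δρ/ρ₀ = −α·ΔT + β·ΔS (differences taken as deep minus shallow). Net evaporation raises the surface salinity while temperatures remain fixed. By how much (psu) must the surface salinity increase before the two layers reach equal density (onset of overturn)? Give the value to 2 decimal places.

1.21 psu

Neutral buoyancy requires −α(T_deep − T_surf) + β(S_deep − S_surf′) = 0.
S_surf′ = S_deep − (α/β)·ΔT = 36.43 − (2.3 × 10⁻⁴/7 × 10⁻⁴)·(-1.5) = 36.9229 psu.
Increase required: 36.9229 − 35.71 = 1.2129 psu.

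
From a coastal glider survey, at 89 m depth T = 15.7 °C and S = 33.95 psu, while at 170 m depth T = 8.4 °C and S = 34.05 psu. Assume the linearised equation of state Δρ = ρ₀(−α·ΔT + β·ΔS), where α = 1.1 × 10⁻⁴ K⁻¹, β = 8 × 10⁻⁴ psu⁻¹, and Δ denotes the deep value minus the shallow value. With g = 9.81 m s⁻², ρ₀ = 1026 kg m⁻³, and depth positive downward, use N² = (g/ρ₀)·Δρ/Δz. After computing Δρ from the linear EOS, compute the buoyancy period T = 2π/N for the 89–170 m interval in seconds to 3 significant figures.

608 s

ΔT = -7.3 K, ΔS = +0.10 psu (deep − shallow).
Δρ/ρ₀ = −αΔT + βΔS = 8.03 × 10⁻⁴ + 8.00 × 10⁻⁵ = 8.83 × 10⁻⁴, so Δρ ≈ 0.9060 kg m⁻³.
N² = (g/ρ₀)·Δρ/Δz = g·(Δρ/ρ₀)/Δz = 9.81 × 8.83 × 10⁻⁴ / 81 = 1.0694 × 10⁻⁴ s⁻².
N = √(1.0694 × 10⁻⁴) = 0.010341 rad s⁻¹ → T = 2π/N = 607.60 s ≈ 608 s.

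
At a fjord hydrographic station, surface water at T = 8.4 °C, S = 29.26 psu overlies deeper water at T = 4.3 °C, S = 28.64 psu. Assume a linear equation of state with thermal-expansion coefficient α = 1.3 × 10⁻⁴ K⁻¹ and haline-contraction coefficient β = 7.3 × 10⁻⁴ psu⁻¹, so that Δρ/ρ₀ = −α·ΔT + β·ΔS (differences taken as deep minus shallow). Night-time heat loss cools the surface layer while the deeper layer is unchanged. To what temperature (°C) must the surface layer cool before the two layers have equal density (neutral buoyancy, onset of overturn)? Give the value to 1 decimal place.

7.8 °C

Neutral buoyancy requires Δρ = 0, i.e. −α(T_deep − T_surf′) + β(S_deep − S_surf) = 0.
T_surf′ = T_deep − (β/α)·ΔS = 4.3 − (7.3 × 10⁻⁴/1.3 × 10⁻⁴)·(-0.62) = 7.782 °C.
Cooling required: 8.4 − (7.782) = 0.618 °C.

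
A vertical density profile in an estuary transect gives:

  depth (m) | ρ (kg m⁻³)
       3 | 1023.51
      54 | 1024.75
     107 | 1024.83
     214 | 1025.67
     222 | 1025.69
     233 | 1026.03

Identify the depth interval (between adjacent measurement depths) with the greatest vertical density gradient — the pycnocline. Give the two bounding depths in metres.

222–233 m

Compute the density gradient over each adjacent pair:
  3–54 m: Δρ/Δz = 1.24/51 = 0.024 kg m⁻⁴
  54–107 m: Δρ/Δz = 0.08/53 = 1.5 × 10⁻³ kg m⁻⁴
  107–214 m: Δρ/Δz = 0.84/107 = 7.9 × 10⁻³ kg m⁻⁴
  214–222 m: Δρ/Δz = 0.02/8 = 2.5 × 10⁻³ kg m⁻⁴
  222–233 m: Δρ/Δz = 0.34/11 = 0.031 kg m⁻⁴
The largest gradient is in the 222–233 m interval — the pycnocline.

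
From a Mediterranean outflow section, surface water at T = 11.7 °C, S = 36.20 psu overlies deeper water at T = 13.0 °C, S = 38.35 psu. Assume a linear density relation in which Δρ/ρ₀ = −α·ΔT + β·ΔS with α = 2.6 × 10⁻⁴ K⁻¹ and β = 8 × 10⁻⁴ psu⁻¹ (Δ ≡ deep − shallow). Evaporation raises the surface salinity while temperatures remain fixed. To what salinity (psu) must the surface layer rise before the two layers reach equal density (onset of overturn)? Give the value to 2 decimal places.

37.93 psu

Neutral buoyancy requires −α(T_deep − T_surf) + β(S_deep − S_surf′) = 0.
S_surf′ = S_deep − (α/β)·ΔT = 38.35 − (2.6 × 10⁻⁴/8 × 10⁻⁴)·(+1.3) = 37.9275 psu.
Increase required: 37.9275 − 36.20 = 1.7275 psu.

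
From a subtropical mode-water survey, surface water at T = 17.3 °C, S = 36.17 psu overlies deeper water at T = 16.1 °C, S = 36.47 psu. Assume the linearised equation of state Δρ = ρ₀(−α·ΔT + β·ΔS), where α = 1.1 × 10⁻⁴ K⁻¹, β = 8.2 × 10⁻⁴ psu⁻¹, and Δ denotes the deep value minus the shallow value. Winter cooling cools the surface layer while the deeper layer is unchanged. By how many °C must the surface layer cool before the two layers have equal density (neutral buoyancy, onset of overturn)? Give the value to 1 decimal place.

3.4 °C

Neutral buoyancy requires Δρ = 0, i.e. −α(T_deep − T_surf′) + β(S_deep − S_surf) = 0.
T_surf′ = T_deep − (β/α)·ΔS = 16.1 − (8.2 × 10⁻⁴/1.1 × 10⁻⁴)·(+0.30) = 13.864 °C.
Cooling required: 17.3 − (13.864) = 3.436 °C.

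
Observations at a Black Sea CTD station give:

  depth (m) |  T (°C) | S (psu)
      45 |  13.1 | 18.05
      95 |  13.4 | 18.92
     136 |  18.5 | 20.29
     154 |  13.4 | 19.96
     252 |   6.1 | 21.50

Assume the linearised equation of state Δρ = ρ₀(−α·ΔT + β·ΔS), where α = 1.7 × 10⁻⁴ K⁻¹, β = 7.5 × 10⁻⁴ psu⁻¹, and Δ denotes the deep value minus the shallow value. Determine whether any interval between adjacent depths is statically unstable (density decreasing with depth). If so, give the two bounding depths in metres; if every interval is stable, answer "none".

none

Evaluate Δρ/ρ₀ = −αΔT + βΔS across each adjacent pair:
  45–95 m: −αΔT+βΔS = −(1.7 × 10⁻⁴)(+0.3)+(7.5 × 10⁻⁴)(+0.87) = 6.0 × 10⁻⁴ → stable
  95–136 m: −αΔT+βΔS = −(1.7 × 10⁻⁴)(+5.1)+(7.5 × 10⁻⁴)(+1.37) = 1.6 × 10⁻⁴ → stable
  136–154 m: −αΔT+βΔS = −(1.7 × 10⁻⁴)(-5.1)+(7.5 × 10⁻⁴)(-0.33) = 6.2 × 10⁻⁴ → stable
  154–252 m: −αΔT+βΔS = −(1.7 × 10⁻⁴)(-7.3)+(7.5 × 10⁻⁴)(+1.54) = 2.4 × 10⁻³ → stable
Every interval has Δρ > 0: the column is stably stratified throughout.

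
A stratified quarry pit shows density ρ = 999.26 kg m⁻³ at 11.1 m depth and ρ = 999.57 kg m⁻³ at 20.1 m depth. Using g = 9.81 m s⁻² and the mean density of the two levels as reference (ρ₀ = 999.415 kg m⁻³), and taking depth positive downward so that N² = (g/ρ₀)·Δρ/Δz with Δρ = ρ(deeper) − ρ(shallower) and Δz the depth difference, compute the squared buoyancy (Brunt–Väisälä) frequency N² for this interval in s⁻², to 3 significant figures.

3.38 × 10⁻⁴ s⁻²

Δρ = 999.57 − 999.26 = 0.31 kg m⁻³ over Δz = 20.1 − 11.1 = 9 m.
N² = (9.81/999.415) × (0.31/9) = 3.3810 × 10⁻⁴ s⁻² ≈ 3.38 × 10⁻⁴ s⁻².
Since Δρ > 0 the layer is stably stratified.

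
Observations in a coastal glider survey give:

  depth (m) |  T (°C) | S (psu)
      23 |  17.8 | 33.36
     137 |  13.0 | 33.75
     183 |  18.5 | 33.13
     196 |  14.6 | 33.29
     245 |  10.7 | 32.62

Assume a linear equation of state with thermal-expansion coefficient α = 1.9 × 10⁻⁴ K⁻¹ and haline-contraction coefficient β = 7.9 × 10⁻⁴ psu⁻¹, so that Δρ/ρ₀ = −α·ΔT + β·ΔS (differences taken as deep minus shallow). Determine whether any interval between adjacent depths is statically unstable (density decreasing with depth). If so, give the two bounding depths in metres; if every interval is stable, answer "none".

137–183 m

Evaluate Δρ/ρ₀ = −αΔT + βΔS across each adjacent pair:
  23–137 m: −αΔT+βΔS = −(1.9 × 10⁻⁴)(-4.8)+(7.9 × 10⁻⁴)(+0.39) = 1.2 × 10⁻³ → stable
  137–183 m: −αΔT+βΔS = −(1.9 × 10⁻⁴)(+5.5)+(7.9 × 10⁻⁴)(-0.62) = -1.5 × 10⁻³ → UNSTABLE
  183–196 m: −αΔT+βΔS = −(1.9 × 10⁻⁴)(-3.9)+(7.9 × 10⁻⁴)(+0.16) = 8.7 × 10⁻⁴ → stable
  196–245 m: −αΔT+βΔS = −(1.9 × 10⁻⁴)(-3.9)+(7.9 × 10⁻⁴)(-0.67) = 2.1 × 10⁻⁴ → stable
The 137–183 m interval has Δρ < 0: lighter water underlies denser water.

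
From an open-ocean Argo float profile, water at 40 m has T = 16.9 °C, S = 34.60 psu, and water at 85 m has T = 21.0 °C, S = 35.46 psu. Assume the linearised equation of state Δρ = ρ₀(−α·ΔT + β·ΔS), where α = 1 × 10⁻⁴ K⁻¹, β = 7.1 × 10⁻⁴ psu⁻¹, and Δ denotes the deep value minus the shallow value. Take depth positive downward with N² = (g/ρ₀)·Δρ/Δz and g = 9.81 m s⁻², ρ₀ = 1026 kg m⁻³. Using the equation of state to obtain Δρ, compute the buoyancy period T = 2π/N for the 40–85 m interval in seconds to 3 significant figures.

950 s

ΔT = +4.1 K, ΔS = +0.86 psu (deep − shallow).
Δρ/ρ₀ = −αΔT + βΔS = -4.10 × 10⁻⁴ + 6.106 × 10⁻⁴ = 2.006 × 10⁻⁴, so Δρ ≈ 0.2058 kg m⁻³.
N² = (g/ρ₀)·Δρ/Δz = g·(Δρ/ρ₀)/Δz = 9.81 × 2.006 × 10⁻⁴ / 45 = 4.3731 × 10⁻⁵ s⁻².
N = √(4.3731 × 10⁻⁵) = 6.6129 × 10⁻³ rad s⁻¹ → T = 2π/N = 950.14 s ≈ 950 s.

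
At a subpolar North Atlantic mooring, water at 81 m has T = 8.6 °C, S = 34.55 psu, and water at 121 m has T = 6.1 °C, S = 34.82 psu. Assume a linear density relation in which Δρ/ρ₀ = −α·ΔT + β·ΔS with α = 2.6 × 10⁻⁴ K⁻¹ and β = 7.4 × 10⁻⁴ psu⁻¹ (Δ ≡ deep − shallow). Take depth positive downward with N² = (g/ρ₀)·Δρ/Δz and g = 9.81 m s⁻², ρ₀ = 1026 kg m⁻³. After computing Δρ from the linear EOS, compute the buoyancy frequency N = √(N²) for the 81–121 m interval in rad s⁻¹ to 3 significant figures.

0.0144 rad s⁻¹

ΔT = -2.5 K, ΔS = +0.27 psu (deep − shallow).
Δρ/ρ₀ = −αΔT + βΔS = 6.50 × 10⁻⁴ + 1.998 × 10⁻⁴ = 8.498 × 10⁻⁴, so Δρ ≈ 0.8719 kg m⁻³.
N² = (g/ρ₀)·Δρ/Δz = g·(Δρ/ρ₀)/Δz = 9.81 × 8.498 × 10⁻⁴ / 40 = 2.0841 × 10⁻⁴ s⁻².
N = √(2.0841 × 10⁻⁴) = 0.014436 rad s⁻¹ ≈ 0.0144 rad s⁻¹.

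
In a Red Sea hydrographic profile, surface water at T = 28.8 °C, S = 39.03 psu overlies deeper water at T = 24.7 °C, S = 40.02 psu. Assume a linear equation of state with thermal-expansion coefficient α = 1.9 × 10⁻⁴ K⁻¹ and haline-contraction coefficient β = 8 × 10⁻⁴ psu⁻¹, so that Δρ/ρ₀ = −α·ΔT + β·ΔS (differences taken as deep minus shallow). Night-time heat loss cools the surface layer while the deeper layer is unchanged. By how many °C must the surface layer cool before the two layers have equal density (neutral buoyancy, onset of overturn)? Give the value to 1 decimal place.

Neutral buoyancy requires Δρ = 0, i.e. −α(T_deep − T_surf′) + β(S_deep − S_surf) = 0.
T_surf′ = T_deep − (β/α)·ΔS = 24.7 − (8 × 10⁻⁴/1.9 × 10⁻⁴)·(+0.99) = 20.532 °C.
Cooling required: 28.8 − (20.532) = 8.268 °C.

8.3 °C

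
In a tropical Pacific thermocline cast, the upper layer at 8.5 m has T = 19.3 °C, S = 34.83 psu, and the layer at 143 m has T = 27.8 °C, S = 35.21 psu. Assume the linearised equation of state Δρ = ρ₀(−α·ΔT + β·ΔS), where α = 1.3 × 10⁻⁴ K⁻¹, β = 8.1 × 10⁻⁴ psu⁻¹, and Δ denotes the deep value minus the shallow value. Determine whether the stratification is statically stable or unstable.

unstable

ΔT = 27.8 − 19.3 = +8.5 K and ΔS = 35.21 − 34.83 = +0.38 psu (deep − shallow).
−αΔT = -1.105 × 10⁻³; βΔS = 3.078 × 10⁻⁴; sum Δρ/ρ₀ = -7.972 × 10⁻⁴.
Δρ/ρ₀ < 0, so Δρ < 0: deeper water is lighter → statically unstable; the column would overturn.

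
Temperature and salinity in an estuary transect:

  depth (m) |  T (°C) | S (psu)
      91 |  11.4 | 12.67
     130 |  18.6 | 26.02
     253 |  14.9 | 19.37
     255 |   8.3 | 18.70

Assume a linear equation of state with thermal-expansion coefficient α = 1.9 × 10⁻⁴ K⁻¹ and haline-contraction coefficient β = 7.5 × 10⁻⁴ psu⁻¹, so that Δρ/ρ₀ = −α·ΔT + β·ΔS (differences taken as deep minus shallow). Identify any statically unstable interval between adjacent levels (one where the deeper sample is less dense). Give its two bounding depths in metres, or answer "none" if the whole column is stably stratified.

130–253 m

Evaluate Δρ/ρ₀ = −αΔT + βΔS across each adjacent pair:
  91–130 m: −αΔT+βΔS = −(1.9 × 10⁻⁴)(+7.2)+(7.5 × 10⁻⁴)(+13.35) = 8.6 × 10⁻³ → stable
  130–253 m: −αΔT+βΔS = −(1.9 × 10⁻⁴)(-3.7)+(7.5 × 10⁻⁴)(-6.65) = -4.3 × 10⁻³ → UNSTABLE
  253–255 m: −αΔT+βΔS = −(1.9 × 10⁻⁴)(-6.6)+(7.5 × 10⁻⁴)(-0.67) = 7.5 × 10⁻⁴ → stable
The 130–253 m interval has Δρ < 0: lighter water underlies denser water.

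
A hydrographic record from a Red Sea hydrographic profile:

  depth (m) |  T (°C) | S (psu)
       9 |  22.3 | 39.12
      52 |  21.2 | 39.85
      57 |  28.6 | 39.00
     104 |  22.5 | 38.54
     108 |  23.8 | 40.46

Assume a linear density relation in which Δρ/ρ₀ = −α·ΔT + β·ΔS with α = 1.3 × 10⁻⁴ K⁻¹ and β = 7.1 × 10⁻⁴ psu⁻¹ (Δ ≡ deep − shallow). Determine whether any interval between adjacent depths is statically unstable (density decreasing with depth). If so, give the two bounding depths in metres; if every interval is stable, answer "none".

Evaluate Δρ/ρ₀ = −αΔT + βΔS across each adjacent pair:
  9–52 m: −αΔT+βΔS = −(1.3 × 10⁻⁴)(-1.1)+(7.1 × 10⁻⁴)(+0.73) = 6.6 × 10⁻⁴ → stable
  52–57 m: −αΔT+βΔS = −(1.3 × 10⁻⁴)(+7.4)+(7.1 × 10⁻⁴)(-0.85) = -1.6 × 10⁻³ → UNSTABLE
  57–104 m: −αΔT+βΔS = −(1.3 × 10⁻⁴)(-6.1)+(7.1 × 10⁻⁴)(-0.46) = 4.7 × 10⁻⁴ → stable
  104–108 m: −αΔT+βΔS = −(1.3 × 10⁻⁴)(+1.3)+(7.1 × 10⁻⁴)(+1.92) = 1.2 × 10⁻³ → stable
The 52–57 m interval has Δρ < 0: lighter water underlies denser water.

52–57 m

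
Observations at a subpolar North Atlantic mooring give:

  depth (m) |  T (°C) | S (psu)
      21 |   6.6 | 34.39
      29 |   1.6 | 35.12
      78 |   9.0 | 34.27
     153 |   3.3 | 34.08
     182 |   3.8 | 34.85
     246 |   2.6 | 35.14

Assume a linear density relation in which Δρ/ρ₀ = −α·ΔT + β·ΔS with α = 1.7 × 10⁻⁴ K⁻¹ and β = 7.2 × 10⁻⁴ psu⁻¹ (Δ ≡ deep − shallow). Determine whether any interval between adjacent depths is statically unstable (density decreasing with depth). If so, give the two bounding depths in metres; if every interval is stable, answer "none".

29–78 m

Evaluate Δρ/ρ₀ = −αΔT + βΔS across each adjacent pair:
  21–29 m: −αΔT+βΔS = −(1.7 × 10⁻⁴)(-5.0)+(7.2 × 10⁻⁴)(+0.73) = 1.4 × 10⁻³ → stable
  29–78 m: −αΔT+βΔS = −(1.7 × 10⁻⁴)(+7.4)+(7.2 × 10⁻⁴)(-0.85) = -1.9 × 10⁻³ → UNSTABLE
  78–153 m: −αΔT+βΔS = −(1.7 × 10⁻⁴)(-5.7)+(7.2 × 10⁻⁴)(-0.19) = 8.3 × 10⁻⁴ → stable
  153–182 m: −αΔT+βΔS = −(1.7 × 10⁻⁴)(+0.5)+(7.2 × 10⁻⁴)(+0.77) = 4.7 × 10⁻⁴ → stable
  182–246 m: −αΔT+βΔS = −(1.7 × 10⁻⁴)(-1.2)+(7.2 × 10⁻⁴)(+0.29) = 4.1 × 10⁻⁴ → stable
The 29–78 m interval has Δρ < 0: lighter water underlies denser water.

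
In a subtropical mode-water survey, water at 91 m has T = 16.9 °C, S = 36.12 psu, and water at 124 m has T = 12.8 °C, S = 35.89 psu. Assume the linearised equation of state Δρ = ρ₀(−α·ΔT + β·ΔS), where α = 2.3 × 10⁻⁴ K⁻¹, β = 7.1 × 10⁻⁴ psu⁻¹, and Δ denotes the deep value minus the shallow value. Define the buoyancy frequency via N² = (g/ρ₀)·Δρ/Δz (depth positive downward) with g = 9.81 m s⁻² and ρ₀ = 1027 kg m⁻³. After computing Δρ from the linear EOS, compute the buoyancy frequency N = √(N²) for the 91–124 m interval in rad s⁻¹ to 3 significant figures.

0.0152 rad s⁻¹

ΔT = -4.1 K, ΔS = -0.23 psu (deep − shallow).
Δρ/ρ₀ = −αΔT + βΔS = 9.43 × 10⁻⁴ − 1.633 × 10⁻⁴ = 7.797 × 10⁻⁴, so Δρ ≈ 0.8008 kg m⁻³.
N² = (g/ρ₀)·Δρ/Δz = g·(Δρ/ρ₀)/Δz = 9.81 × 7.797 × 10⁻⁴ / 33 = 2.3178 × 10⁻⁴ s⁻².
N = √(2.3178 × 10⁻⁴) = 0.015224 rad s⁻¹ ≈ 0.0152 rad s⁻¹.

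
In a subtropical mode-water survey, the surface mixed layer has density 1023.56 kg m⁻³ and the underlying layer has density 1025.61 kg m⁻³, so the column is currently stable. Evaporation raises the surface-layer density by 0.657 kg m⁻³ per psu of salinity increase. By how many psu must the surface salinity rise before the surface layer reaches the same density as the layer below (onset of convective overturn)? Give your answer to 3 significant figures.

3.12 psu

Density deficit of the surface layer: 1025.61 − 1023.56 = 2.05 kg m⁻³.
Required change = 2.05 / 0.657 = 3.12 psu.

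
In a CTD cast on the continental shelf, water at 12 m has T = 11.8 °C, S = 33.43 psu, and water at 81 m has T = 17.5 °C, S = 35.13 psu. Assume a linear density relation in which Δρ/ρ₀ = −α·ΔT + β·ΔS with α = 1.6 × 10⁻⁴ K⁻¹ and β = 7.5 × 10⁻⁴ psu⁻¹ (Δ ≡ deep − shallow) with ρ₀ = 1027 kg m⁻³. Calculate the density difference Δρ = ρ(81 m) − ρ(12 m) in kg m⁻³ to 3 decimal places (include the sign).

ΔT = +5.7 K, ΔS = +1.70 psu (deep − shallow).
Δρ/ρ₀ = −(1.6 × 10⁻⁴)(+5.7) + (7.5 × 10⁻⁴)(+1.70) = 3.63 × 10⁻⁴.
Δρ = 1027 × (3.63 × 10⁻⁴) = +0.373 kg m⁻³.
Positive Δρ: denser below, stable.

+0.373 kg m⁻³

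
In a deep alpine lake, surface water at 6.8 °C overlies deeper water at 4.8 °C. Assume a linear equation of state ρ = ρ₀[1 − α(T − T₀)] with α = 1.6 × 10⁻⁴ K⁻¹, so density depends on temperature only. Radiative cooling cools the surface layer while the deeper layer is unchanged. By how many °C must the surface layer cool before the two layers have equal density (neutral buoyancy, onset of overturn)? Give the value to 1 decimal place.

With temperature the only control, equal density requires T_surf′ = T_deep.
T_surf′ = 4.8 °C.
Cooling required: 6.8 − 4.8 = 2.0 °C.

2.0 °C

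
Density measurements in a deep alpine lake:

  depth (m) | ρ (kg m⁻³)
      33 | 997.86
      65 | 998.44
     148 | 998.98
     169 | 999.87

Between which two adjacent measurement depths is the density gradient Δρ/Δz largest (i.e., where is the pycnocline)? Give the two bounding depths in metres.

Compute the density gradient over each adjacent pair:
  33–65 m: Δρ/Δz = 0.58/32 = 0.018 kg m⁻⁴
  65–148 m: Δρ/Δz = 0.54/83 = 6.5 × 10⁻³ kg m⁻⁴
  148–169 m: Δρ/Δz = 0.89/21 = 0.042 kg m⁻⁴
The largest gradient is in the 148–169 m interval — the pycnocline.

148–169 m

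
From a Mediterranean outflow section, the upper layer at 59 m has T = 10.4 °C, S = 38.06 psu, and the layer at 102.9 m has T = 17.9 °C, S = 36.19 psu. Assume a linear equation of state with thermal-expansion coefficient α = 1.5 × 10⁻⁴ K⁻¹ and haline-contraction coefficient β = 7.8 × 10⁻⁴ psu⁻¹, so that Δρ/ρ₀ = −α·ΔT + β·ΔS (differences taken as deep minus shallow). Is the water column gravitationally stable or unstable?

unstable

ΔT = 17.9 − 10.4 = +7.5 K and ΔS = 36.19 − 38.06 = -1.87 psu (deep − shallow).
−αΔT = -1.125 × 10⁻³; βΔS = -1.4586 × 10⁻³; sum Δρ/ρ₀ = -2.5836 × 10⁻³.
Δρ/ρ₀ < 0, so Δρ < 0: deeper water is lighter → statically unstable; the column would overturn.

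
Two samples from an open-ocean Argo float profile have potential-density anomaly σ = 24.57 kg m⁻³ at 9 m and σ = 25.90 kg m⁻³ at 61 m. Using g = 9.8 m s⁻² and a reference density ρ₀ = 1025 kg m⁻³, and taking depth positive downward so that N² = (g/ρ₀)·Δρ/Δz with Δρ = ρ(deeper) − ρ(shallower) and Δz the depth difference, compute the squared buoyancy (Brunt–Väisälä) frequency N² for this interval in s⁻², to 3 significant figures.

Δρ = 1025.90 − 1024.57 = 1.33 kg m⁻³ over Δz = 61 − 9 = 52 m.
N² = (9.8/1025) × (1.33/52) = 2.4454 × 10⁻⁴ s⁻² ≈ 2.45 × 10⁻⁴ s⁻².
N² > 0, so the interval is statically stable.

2.45 × 10⁻⁴ s⁻²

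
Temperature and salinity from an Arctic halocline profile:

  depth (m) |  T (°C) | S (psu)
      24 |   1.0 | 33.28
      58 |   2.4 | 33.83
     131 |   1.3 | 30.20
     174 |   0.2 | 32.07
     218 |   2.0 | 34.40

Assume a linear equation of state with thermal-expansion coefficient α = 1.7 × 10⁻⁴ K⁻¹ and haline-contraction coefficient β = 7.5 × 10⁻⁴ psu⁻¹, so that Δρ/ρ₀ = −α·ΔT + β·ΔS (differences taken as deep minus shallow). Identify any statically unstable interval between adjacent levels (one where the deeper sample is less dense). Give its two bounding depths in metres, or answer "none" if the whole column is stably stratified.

Evaluate Δρ/ρ₀ = −αΔT + βΔS across each adjacent pair:
  24–58 m: −αΔT+βΔS = −(1.7 × 10⁻⁴)(+1.4)+(7.5 × 10⁻⁴)(+0.55) = 1.7 × 10⁻⁴ → stable
  58–131 m: −αΔT+βΔS = −(1.7 × 10⁻⁴)(-1.1)+(7.5 × 10⁻⁴)(-3.63) = -2.5 × 10⁻³ → UNSTABLE
  131–174 m: −αΔT+βΔS = −(1.7 × 10⁻⁴)(-1.1)+(7.5 × 10⁻⁴)(+1.87) = 1.6 × 10⁻³ → stable
  174–218 m: −αΔT+βΔS = −(1.7 × 10⁻⁴)(+1.8)+(7.5 × 10⁻⁴)(+2.33) = 1.4 × 10⁻³ → stable
The 58–131 m interval has Δρ < 0: lighter water underlies denser water.

58–131 m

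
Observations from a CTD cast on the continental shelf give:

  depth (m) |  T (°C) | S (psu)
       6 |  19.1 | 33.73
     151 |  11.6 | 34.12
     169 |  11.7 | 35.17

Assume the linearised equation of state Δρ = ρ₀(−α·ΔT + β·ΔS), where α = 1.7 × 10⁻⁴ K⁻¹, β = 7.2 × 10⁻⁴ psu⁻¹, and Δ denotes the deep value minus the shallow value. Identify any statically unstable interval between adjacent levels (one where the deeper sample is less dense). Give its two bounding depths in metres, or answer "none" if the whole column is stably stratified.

none

Evaluate Δρ/ρ₀ = −αΔT + βΔS across each adjacent pair:
  6–151 m: −αΔT+βΔS = −(1.7 × 10⁻⁴)(-7.5)+(7.2 × 10⁻⁴)(+0.39) = 1.6 × 10⁻³ → stable
  151–169 m: −αΔT+βΔS = −(1.7 × 10⁻⁴)(+0.1)+(7.2 × 10⁻⁴)(+1.05) = 7.4 × 10⁻⁴ → stable
Every interval has Δρ > 0: the column is stably stratified throughout.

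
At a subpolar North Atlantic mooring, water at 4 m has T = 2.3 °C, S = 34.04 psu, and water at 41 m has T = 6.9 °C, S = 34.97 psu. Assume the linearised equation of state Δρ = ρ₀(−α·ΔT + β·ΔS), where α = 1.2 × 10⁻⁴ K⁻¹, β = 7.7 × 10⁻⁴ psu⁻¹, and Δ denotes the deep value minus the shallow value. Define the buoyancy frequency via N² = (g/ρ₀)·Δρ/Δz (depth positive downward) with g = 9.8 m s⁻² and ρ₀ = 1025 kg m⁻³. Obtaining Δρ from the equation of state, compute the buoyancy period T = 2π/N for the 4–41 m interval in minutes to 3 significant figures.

15.9 min

ΔT = +4.6 K, ΔS = +0.93 psu (deep − shallow).
Δρ/ρ₀ = −αΔT + βΔS = -5.52 × 10⁻⁴ + 7.161 × 10⁻⁴ = 1.641 × 10⁻⁴, so Δρ ≈ 0.1682 kg m⁻³.
N² = (g/ρ₀)·Δρ/Δz = g·(Δρ/ρ₀)/Δz = 9.8 × 1.641 × 10⁻⁴ / 37 = 4.3464 × 10⁻⁵ s⁻².
N = √(4.3464 × 10⁻⁵) = 6.5927 × 10⁻³ rad s⁻¹ → T = 2π/N = 953.05 s = 15.884 min ≈ 15.9 min.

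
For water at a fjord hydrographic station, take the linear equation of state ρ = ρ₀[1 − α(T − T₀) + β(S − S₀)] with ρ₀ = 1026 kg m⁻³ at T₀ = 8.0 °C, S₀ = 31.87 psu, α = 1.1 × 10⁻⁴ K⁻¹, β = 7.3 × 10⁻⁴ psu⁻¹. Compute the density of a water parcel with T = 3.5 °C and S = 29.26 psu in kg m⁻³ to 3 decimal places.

1024.553 kg m⁻³

T − T₀ = -4.5 K, S − S₀ = -2.61 psu.
Bracket = 1 − α·(-4.5) + β·(-2.61) = 1 + (-1.4103 × 10⁻³) = 0.9985897.
ρ = 1026 × 0.9985897 = 1024.553 kg m⁻³.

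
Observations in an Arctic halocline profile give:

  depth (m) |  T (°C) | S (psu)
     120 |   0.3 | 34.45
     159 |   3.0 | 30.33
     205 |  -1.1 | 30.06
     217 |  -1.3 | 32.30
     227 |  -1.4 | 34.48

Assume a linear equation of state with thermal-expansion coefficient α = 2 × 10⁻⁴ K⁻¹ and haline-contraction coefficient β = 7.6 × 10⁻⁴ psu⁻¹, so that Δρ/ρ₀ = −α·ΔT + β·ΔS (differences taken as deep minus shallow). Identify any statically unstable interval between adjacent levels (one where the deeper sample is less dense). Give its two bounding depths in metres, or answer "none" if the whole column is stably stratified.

120–159 m

Evaluate Δρ/ρ₀ = −αΔT + βΔS across each adjacent pair:
  120–159 m: −αΔT+βΔS = −(2 × 10⁻⁴)(+2.7)+(7.6 × 10⁻⁴)(-4.12) = -3.7 × 10⁻³ → UNSTABLE
  159–205 m: −αΔT+βΔS = −(2 × 10⁻⁴)(-4.1)+(7.6 × 10⁻⁴)(-0.27) = 6.1 × 10⁻⁴ → stable
  205–217 m: −αΔT+βΔS = −(2 × 10⁻⁴)(-0.2)+(7.6 × 10⁻⁴)(+2.24) = 1.7 × 10⁻³ → stable
  217–227 m: −αΔT+βΔS = −(2 × 10⁻⁴)(-0.1)+(7.6 × 10⁻⁴)(+2.18) = 1.7 × 10⁻³ → stable
The 120–159 m interval has Δρ < 0: lighter water underlies denser water.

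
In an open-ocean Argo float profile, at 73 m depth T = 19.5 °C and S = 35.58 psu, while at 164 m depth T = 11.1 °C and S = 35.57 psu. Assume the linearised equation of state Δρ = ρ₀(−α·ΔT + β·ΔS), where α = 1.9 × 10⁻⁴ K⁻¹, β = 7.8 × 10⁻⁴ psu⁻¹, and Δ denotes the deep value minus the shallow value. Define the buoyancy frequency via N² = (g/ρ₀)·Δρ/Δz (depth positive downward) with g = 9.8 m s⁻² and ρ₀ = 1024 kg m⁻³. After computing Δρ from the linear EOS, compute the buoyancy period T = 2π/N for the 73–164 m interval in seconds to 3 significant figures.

480 s

ΔT = -8.4 K, ΔS = -0.01 psu (deep − shallow).
Δρ/ρ₀ = −αΔT + βΔS = 1.596 × 10⁻³ − 7.80 × 10⁻⁶ = 1.5882 × 10⁻³, so Δρ ≈ 1.626 kg m⁻³.
N² = (g/ρ₀)·Δρ/Δz = g·(Δρ/ρ₀)/Δz = 9.8 × 1.5882 × 10⁻³ / 91 = 1.7104 × 10⁻⁴ s⁻².
N = √(1.7104 × 10⁻⁴) = 0.013078 rad s⁻¹ → T = 2π/N = 480.44 s ≈ 480 s.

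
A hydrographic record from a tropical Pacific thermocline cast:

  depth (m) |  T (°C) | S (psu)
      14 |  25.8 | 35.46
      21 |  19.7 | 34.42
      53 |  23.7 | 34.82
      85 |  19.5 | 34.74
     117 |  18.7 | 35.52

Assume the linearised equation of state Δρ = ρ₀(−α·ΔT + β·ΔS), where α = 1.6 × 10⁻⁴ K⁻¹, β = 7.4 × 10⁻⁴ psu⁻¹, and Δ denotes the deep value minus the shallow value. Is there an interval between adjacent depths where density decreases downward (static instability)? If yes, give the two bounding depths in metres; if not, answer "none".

21–53 m

Evaluate Δρ/ρ₀ = −αΔT + βΔS across each adjacent pair:
  14–21 m: −αΔT+βΔS = −(1.6 × 10⁻⁴)(-6.1)+(7.4 × 10⁻⁴)(-1.04) = 2.1 × 10⁻⁴ → stable
  21–53 m: −αΔT+βΔS = −(1.6 × 10⁻⁴)(+4.0)+(7.4 × 10⁻⁴)(+0.40) = -3.4 × 10⁻⁴ → UNSTABLE
  53–85 m: −αΔT+βΔS = −(1.6 × 10⁻⁴)(-4.2)+(7.4 × 10⁻⁴)(-0.08) = 6.1 × 10⁻⁴ → stable
  85–117 m: −αΔT+βΔS = −(1.6 × 10⁻⁴)(-0.8)+(7.4 × 10⁻⁴)(+0.78) = 7.1 × 10⁻⁴ → stable
The 21–53 m interval has Δρ < 0: lighter water underlies denser water.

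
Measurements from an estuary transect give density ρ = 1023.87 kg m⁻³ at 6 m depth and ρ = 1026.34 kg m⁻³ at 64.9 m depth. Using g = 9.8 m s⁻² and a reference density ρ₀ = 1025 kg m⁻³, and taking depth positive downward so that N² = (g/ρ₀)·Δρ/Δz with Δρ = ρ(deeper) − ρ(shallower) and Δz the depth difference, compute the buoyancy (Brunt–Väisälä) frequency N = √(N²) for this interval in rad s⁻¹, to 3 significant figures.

0.0200 rad s⁻¹

Δρ = 1026.34 − 1023.87 = 2.47 kg m⁻³ over Δz = 64.9 − 6 = 58.9 m.
N² = (9.8/1025) × (2.47/58.9) = 4.0094 × 10⁻⁴ s⁻².
N = √(4.0094 × 10⁻⁴) = 0.020023 rad s⁻¹ ≈ 0.0200 rad s⁻¹.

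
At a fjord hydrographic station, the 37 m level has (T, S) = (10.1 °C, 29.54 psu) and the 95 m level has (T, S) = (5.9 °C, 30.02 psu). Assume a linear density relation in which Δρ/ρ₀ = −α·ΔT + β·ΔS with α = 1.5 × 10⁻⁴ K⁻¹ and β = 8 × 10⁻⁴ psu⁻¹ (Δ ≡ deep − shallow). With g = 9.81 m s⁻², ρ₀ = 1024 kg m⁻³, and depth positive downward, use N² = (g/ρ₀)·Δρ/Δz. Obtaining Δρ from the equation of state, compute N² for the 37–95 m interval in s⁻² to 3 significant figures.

ΔT = -4.2 K, ΔS = +0.48 psu (deep − shallow).
Δρ/ρ₀ = −αΔT + βΔS = 6.30 × 10⁻⁴ + 3.84 × 10⁻⁴ = 1.014 × 10⁻³, so Δρ ≈ 1.038 kg m⁻³.
N² = (g/ρ₀)·Δρ/Δz = g·(Δρ/ρ₀)/Δz = 9.81 × 1.014 × 10⁻³ / 58 = 1.7151 × 10⁻⁴ s⁻² ≈ 1.72 × 10⁻⁴ s⁻².

1.72 × 10⁻⁴ s⁻²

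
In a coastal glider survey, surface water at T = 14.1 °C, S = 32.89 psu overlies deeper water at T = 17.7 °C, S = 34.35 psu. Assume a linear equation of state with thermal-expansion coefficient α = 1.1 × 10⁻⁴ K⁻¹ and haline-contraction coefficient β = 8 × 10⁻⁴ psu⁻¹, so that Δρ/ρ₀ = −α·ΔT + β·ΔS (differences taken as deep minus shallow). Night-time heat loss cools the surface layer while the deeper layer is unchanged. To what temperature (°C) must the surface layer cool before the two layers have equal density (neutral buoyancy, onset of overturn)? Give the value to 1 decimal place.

Neutral buoyancy requires Δρ = 0, i.e. −α(T_deep − T_surf′) + β(S_deep − S_surf) = 0.
T_surf′ = T_deep − (β/α)·ΔS = 17.7 − (8 × 10⁻⁴/1.1 × 10⁻⁴)·(+1.46) = 7.082 °C.
Cooling required: 14.1 − (7.082) = 7.018 °C.

7.1 °C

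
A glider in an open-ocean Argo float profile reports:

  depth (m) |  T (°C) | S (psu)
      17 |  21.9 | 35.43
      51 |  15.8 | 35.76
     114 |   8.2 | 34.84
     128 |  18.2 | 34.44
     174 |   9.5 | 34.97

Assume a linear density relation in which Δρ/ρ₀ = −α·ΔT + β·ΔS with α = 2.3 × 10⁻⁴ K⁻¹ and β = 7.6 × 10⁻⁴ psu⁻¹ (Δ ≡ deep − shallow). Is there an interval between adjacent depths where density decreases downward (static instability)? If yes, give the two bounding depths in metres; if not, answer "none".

Evaluate Δρ/ρ₀ = −αΔT + βΔS across each adjacent pair:
  17–51 m: −αΔT+βΔS = −(2.3 × 10⁻⁴)(-6.1)+(7.6 × 10⁻⁴)(+0.33) = 1.7 × 10⁻³ → stable
  51–114 m: −αΔT+βΔS = −(2.3 × 10⁻⁴)(-7.6)+(7.6 × 10⁻⁴)(-0.92) = 1.0 × 10⁻³ → stable
  114–128 m: −αΔT+βΔS = −(2.3 × 10⁻⁴)(+10.0)+(7.6 × 10⁻⁴)(-0.40) = -2.6 × 10⁻³ → UNSTABLE
  128–174 m: −αΔT+βΔS = −(2.3 × 10⁻⁴)(-8.7)+(7.6 × 10⁻⁴)(+0.53) = 2.4 × 10⁻³ → stable
The 114–128 m interval has Δρ < 0: lighter water underlies denser water.

114–128 m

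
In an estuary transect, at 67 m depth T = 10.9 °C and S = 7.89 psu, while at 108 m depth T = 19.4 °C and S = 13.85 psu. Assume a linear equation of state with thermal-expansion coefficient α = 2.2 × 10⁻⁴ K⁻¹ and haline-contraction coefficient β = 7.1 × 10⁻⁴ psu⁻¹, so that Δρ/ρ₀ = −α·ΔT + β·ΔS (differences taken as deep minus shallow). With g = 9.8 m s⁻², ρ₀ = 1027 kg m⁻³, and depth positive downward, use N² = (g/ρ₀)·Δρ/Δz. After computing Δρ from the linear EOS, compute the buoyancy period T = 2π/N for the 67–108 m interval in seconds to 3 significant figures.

264 s

ΔT = +8.5 K, ΔS = +5.96 psu (deep − shallow).
Δρ/ρ₀ = −αΔT + βΔS = -1.87 × 10⁻³ + 4.2316 × 10⁻³ = 2.3616 × 10⁻³, so Δρ ≈ 2.425 kg m⁻³.
N² = (g/ρ₀)·Δρ/Δz = g·(Δρ/ρ₀)/Δz = 9.8 × 2.3616 × 10⁻³ / 41 = 5.6448 × 10⁻⁴ s⁻².
N = √(5.6448 × 10⁻⁴) = 0.023759 rad s⁻¹ → T = 2π/N = 264.45 s ≈ 264 s.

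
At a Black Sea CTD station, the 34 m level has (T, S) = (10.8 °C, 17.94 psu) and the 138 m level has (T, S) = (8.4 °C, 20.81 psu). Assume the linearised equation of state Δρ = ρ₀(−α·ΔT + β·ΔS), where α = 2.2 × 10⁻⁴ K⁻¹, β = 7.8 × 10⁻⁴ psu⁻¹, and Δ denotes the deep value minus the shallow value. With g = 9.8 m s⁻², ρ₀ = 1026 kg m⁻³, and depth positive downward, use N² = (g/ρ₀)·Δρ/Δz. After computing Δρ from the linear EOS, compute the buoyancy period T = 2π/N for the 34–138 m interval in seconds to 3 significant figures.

389 s

ΔT = -2.4 K, ΔS = +2.87 psu (deep − shallow).
Δρ/ρ₀ = −αΔT + βΔS = 5.28 × 10⁻⁴ + 2.2386 × 10⁻³ = 2.7666 × 10⁻³, so Δρ ≈ 2.839 kg m⁻³.
N² = (g/ρ₀)·Δρ/Δz = g·(Δρ/ρ₀)/Δz = 9.8 × 2.7666 × 10⁻³ / 104 = 2.6070 × 10⁻⁴ s⁻².
N = √(2.6070 × 10⁻⁴) = 0.016146 rad s⁻¹ → T = 2π/N = 389.15 s ≈ 389 s.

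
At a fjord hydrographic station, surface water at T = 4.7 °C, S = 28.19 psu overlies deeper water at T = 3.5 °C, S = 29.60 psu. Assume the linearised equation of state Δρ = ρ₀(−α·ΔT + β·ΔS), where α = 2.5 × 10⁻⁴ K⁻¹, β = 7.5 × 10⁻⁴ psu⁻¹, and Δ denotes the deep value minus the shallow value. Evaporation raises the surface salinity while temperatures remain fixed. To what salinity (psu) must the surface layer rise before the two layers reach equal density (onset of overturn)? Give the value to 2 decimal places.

30.00 psu

Neutral buoyancy requires −α(T_deep − T_surf) + β(S_deep − S_surf′) = 0.
S_surf′ = S_deep − (α/β)·ΔT = 29.60 − (2.5 × 10⁻⁴/7.5 × 10⁻⁴)·(-1.2) = 30.0000 psu.
Increase required: 30.0000 − 28.19 = 1.8100 psu.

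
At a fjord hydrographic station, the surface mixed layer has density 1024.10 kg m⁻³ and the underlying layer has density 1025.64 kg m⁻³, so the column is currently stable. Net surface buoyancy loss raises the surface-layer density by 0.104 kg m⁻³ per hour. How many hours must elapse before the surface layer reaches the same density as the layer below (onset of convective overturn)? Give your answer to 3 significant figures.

Density deficit of the surface layer: 1025.64 − 1024.10 = 1.54 kg m⁻³.
Required change = 1.54 / 0.104 = 14.8 hours.

14.8 hours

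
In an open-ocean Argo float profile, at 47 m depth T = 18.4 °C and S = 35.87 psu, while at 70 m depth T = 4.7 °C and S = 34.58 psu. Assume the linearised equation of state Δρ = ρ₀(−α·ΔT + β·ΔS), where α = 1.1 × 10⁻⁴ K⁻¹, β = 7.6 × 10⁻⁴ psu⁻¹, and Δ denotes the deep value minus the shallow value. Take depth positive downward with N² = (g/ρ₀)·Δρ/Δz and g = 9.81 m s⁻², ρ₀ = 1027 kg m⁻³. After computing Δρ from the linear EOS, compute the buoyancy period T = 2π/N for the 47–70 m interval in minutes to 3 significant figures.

ΔT = -13.7 K, ΔS = -1.29 psu (deep − shallow).
Δρ/ρ₀ = −αΔT + βΔS = 1.507 × 10⁻³ − 9.804 × 10⁻⁴ = 5.266 × 10⁻⁴, so Δρ ≈ 0.5408 kg m⁻³.
N² = (g/ρ₀)·Δρ/Δz = g·(Δρ/ρ₀)/Δz = 9.81 × 5.266 × 10⁻⁴ / 23 = 2.2461 × 10⁻⁴ s⁻².
N = √(2.2461 × 10⁻⁴) = 0.014987 rad s⁻¹ → T = 2π/N = 419.24 s = 6.9873 min ≈ 6.99 min.

6.99 min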